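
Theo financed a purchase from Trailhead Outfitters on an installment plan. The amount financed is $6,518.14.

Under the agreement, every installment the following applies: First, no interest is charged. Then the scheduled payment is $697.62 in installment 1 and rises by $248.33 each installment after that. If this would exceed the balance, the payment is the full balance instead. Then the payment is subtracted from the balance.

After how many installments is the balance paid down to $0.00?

Installment 1: $6,518.14 − $697.62 → $5,820.52
Installment 2: $5,820.52 − $945.95 → $4,874.57
Installment 3: $4,874.57 − $1,194.28 → $3,680.29
Installment 4: $3,680.29 − $1,442.61 → $2,237.68
Installment 5: $2,237.68 − $1,690.94 → $546.74
Installment 6: $546.74 − $546.74 → $0.00
Balance reaches $0.00 in installment 6.

6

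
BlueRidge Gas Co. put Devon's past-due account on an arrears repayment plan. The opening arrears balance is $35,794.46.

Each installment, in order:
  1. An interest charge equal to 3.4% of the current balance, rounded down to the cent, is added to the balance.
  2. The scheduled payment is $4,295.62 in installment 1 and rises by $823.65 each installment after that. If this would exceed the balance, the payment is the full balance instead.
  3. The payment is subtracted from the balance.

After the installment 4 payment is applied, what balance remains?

Installment 1: $35,794.46 +$1,217.01 interest = $37,011.47; pay $4,295.62 → $32,715.85
Installment 2: $32,715.85 +$1,112.33 interest = $33,828.18; pay $5,119.27 → $28,708.91
Installment 3: $28,708.91 +$976.10 interest = $29,685.01; pay $5,942.92 → $23,742.09
Installment 4: $23,742.09 +$807.23 interest = $24,549.32; pay $6,766.57 → $17,782.75

$17,782.75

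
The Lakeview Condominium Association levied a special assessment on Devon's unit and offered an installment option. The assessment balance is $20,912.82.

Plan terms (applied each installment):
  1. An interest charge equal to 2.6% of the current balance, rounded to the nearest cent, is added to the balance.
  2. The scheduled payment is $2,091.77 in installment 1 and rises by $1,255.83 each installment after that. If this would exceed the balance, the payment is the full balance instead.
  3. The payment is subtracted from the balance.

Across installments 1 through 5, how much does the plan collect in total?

$22,887.61

# | Opening | Interest | Payment | End bal
1 | $20,912.82 | $543.73 | $2,091.77 | $19,364.78
2 | $19,364.78 | $503.48 | $3,347.60 | $16,520.66
3 | $16,520.66 | $429.54 | $4,603.43 | $12,346.77
4 | $12,346.77 | $321.02 | $5,859.26 | $6,808.53
5 | $6,808.53 | $177.02 | $6,985.55 | $0.00
Total paid: $22,887.61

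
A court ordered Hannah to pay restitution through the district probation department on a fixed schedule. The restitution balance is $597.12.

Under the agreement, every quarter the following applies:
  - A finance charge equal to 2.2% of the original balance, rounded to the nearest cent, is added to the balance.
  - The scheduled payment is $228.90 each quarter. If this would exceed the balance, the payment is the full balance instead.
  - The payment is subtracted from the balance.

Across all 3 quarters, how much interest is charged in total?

$39.42

Quarter 1: $597.12 +$13.14 interest = $610.26; pay $228.90 → $381.36
Quarter 2: $381.36 +$13.14 interest = $394.50; pay $228.90 → $165.60
Quarter 3: $165.60 +$13.14 interest = $178.74; pay $178.74 → $0.00
Total interest: $13.14 + $13.14 + $13.14 = $39.42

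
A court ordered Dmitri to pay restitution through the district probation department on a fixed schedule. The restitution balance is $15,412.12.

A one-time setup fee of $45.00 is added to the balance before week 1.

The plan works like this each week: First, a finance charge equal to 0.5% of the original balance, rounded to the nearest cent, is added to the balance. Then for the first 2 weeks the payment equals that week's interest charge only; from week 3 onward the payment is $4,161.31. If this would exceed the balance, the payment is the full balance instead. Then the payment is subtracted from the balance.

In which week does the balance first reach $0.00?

Week 1: $15,457.12 +$77.06 interest = $15,534.18; pay $77.06 → $15,457.12
Week 2: $15,457.12 +$77.06 interest = $15,534.18; pay $77.06 → $15,457.12
Week 3: $15,457.12 +$77.06 interest = $15,534.18; pay $4,161.31 → $11,372.87
Week 4: $11,372.87 +$77.06 interest = $11,449.93; pay $4,161.31 → $7,288.62
Week 5: $7,288.62 +$77.06 interest = $7,365.68; pay $4,161.31 → $3,204.37
Week 6: $3,204.37 +$77.06 interest = $3,281.43; pay $3,281.43 → $0.00
Balance reaches $0.00 in week 6.

6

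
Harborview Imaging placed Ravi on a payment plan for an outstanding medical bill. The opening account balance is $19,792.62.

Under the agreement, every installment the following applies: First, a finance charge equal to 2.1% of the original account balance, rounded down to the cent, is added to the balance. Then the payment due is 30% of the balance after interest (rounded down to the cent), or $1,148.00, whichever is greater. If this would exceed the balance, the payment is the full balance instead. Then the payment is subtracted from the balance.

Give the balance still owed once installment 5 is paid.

$4,133.39

# | Opening | Interest | Payment | End bal
1 | $19,792.62 | $415.64 | $6,062.47 | $14,145.79
2 | $14,145.79 | $415.64 | $4,368.42 | $10,193.01
3 | $10,193.01 | $415.64 | $3,182.59 | $7,426.06
4 | $7,426.06 | $415.64 | $2,352.51 | $5,489.19
5 | $5,489.19 | $415.64 | $1,771.44 | $4,133.39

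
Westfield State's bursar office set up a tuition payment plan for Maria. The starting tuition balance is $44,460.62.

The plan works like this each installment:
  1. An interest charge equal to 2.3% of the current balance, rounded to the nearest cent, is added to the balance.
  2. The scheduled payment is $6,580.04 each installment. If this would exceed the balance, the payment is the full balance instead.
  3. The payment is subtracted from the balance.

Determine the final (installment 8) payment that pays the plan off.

# | Opening | Interest | Payment | End bal
1 | $44,460.62 | $1,022.59 | $6,580.04 | $38,903.17
2 | $38,903.17 | $894.77 | $6,580.04 | $33,217.90
3 | $33,217.90 | $764.01 | $6,580.04 | $27,401.87
4 | $27,401.87 | $630.24 | $6,580.04 | $21,452.07
5 | $21,452.07 | $493.40 | $6,580.04 | $15,365.43
6 | $15,365.43 | $353.40 | $6,580.04 | $9,138.79
7 | $9,138.79 | $210.19 | $6,580.04 | $2,768.94
8 | $2,768.94 | $63.69 | $2,832.63 | $0.00

$2,832.63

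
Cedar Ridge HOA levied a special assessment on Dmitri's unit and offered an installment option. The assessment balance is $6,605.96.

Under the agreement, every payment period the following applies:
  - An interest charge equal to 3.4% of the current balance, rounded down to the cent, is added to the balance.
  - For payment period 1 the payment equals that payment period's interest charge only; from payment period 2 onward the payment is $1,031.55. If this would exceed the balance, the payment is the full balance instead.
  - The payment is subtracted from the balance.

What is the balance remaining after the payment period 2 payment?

$5,799.01

Payment period 1: $6,605.96 +$224.60 interest = $6,830.56; pay $224.60 → $6,605.96
Payment period 2: $6,605.96 +$224.60 interest = $6,830.56; pay $1,031.55 → $5,799.01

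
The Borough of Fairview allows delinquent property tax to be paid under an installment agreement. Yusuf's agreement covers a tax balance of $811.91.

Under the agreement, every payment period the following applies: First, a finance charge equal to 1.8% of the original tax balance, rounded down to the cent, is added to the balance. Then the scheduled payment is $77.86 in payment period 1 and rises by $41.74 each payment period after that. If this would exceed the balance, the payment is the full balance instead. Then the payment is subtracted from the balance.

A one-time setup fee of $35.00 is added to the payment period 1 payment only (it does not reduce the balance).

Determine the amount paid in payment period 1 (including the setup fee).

$112.86

Payment period 1: opening $811.91; interest $14.61 → $826.52; payment $77.86 (+ $35.00 fee); balance $748.66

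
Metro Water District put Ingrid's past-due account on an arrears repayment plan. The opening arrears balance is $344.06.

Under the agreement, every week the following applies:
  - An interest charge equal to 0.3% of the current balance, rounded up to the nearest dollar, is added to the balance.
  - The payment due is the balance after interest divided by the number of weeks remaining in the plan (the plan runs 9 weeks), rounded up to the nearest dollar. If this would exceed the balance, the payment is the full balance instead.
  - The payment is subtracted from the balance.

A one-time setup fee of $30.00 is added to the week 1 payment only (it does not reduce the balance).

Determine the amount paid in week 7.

$40.00

Week 1: opening $344.06; interest $2.00 → $346.06; payment $39.00 (+ $30.00 fee); balance $307.06
Week 2: opening $307.06; interest $1.00 → $308.06; payment $39.00; balance $269.06
Week 3: opening $269.06; interest $1.00 → $270.06; payment $39.00; balance $231.06
Week 4: opening $231.06; interest $1.00 → $232.06; payment $39.00; balance $193.06
Week 5: opening $193.06; interest $1.00 → $194.06; payment $39.00; balance $155.06
Week 6: opening $155.06; interest $1.00 → $156.06; payment $40.00; balance $116.06
Week 7: opening $116.06; interest $1.00 → $117.06; payment $40.00; balance $77.06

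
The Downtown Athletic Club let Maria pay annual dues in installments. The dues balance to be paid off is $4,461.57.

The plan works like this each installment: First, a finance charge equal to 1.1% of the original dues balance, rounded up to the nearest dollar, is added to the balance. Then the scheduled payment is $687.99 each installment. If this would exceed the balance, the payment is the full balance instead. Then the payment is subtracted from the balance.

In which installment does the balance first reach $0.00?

Installment 1: opening $4,461.57; interest $50.00 → $4,511.57; payment $687.99; balance $3,823.58
Installment 2: opening $3,823.58; interest $50.00 → $3,873.58; payment $687.99; balance $3,185.59
Installment 3: opening $3,185.59; interest $50.00 → $3,235.59; payment $687.99; balance $2,547.60
Installment 4: opening $2,547.60; interest $50.00 → $2,597.60; payment $687.99; balance $1,909.61
Installment 5: opening $1,909.61; interest $50.00 → $1,959.61; payment $687.99; balance $1,271.62
Installment 6: opening $1,271.62; interest $50.00 → $1,321.62; payment $687.99; balance $633.63
Installment 7: opening $633.63; interest $50.00 → $683.63; payment $683.63; balance $0.00
Balance reaches $0.00 in installment 7.

7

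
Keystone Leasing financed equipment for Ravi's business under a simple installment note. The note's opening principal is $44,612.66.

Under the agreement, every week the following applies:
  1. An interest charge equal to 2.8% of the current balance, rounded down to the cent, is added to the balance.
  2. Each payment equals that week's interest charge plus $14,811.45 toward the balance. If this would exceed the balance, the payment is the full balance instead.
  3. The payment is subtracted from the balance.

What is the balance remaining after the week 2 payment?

Week 1: $44,612.66 +$1,249.15 interest = $45,861.81; pay $16,060.60 → $29,801.21
Week 2: $29,801.21 +$834.43 interest = $30,635.64; pay $15,645.88 → $14,989.76

$14,989.76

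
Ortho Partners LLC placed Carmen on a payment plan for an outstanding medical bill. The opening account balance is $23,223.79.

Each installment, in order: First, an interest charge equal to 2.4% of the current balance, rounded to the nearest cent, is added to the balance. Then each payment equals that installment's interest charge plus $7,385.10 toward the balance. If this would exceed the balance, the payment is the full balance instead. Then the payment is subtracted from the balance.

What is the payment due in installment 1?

$7,942.47

Installment 1: opening $23,223.79; interest $557.37 → $23,781.16; payment $7,942.47; balance $15,838.69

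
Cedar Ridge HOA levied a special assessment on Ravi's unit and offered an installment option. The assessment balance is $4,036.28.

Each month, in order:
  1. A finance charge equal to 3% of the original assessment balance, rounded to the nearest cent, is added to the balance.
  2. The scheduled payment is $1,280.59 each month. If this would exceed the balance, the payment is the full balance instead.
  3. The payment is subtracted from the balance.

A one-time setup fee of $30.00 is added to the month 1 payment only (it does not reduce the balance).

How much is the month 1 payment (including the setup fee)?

$1,310.59

Month 1: opening $4,036.28; interest $121.09 → $4,157.37; payment $1,280.59 (+ $30.00 fee); balance $2,876.78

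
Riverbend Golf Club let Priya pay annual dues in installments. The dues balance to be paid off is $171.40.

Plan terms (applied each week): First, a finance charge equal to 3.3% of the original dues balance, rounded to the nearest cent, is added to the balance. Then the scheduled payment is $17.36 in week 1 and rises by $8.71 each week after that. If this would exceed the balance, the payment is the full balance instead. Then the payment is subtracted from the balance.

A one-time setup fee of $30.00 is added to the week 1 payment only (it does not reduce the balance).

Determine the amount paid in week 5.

$52.20

Week 1: $171.40 +$5.66 interest = $177.06; pay $17.36 (+ $30.00 fee) → $159.70
Week 2: $159.70 +$5.66 interest = $165.36; pay $26.07 → $139.29
Week 3: $139.29 +$5.66 interest = $144.95; pay $34.78 → $110.17
Week 4: $110.17 +$5.66 interest = $115.83; pay $43.49 → $72.34
Week 5: $72.34 +$5.66 interest = $78.00; pay $52.20 → $25.80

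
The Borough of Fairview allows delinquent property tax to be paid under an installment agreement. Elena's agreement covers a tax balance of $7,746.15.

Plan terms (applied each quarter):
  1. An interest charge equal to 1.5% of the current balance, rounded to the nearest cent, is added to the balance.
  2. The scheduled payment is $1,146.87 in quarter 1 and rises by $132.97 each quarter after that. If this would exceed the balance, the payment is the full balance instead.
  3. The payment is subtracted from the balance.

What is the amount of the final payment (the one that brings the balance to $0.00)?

Quarter 1: opening $7,746.15; interest $116.19 → $7,862.34; payment $1,146.87; balance $6,715.47
Quarter 2: opening $6,715.47; interest $100.73 → $6,816.20; payment $1,279.84; balance $5,536.36
Quarter 3: opening $5,536.36; interest $83.05 → $5,619.41; payment $1,412.81; balance $4,206.60
Quarter 4: opening $4,206.60; interest $63.10 → $4,269.70; payment $1,545.78; balance $2,723.92
Quarter 5: opening $2,723.92; interest $40.86 → $2,764.78; payment $1,678.75; balance $1,086.03
Quarter 6: opening $1,086.03; interest $16.29 → $1,102.32; payment $1,102.32; balance $0.00

$1,102.32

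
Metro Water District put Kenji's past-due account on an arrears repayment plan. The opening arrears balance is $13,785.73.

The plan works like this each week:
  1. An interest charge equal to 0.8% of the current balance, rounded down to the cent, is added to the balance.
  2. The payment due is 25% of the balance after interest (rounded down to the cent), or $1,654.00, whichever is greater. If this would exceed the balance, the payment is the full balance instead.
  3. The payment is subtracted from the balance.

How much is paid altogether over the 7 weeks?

$14,155.49

Week 1: opening $13,785.73; interest $110.28 → $13,896.01; payment $3,474.00; balance $10,422.01
Week 2: opening $10,422.01; interest $83.37 → $10,505.38; payment $2,626.34; balance $7,879.04
Week 3: opening $7,879.04; interest $63.03 → $7,942.07; payment $1,985.51; balance $5,956.56
Week 4: opening $5,956.56; interest $47.65 → $6,004.21; payment $1,654.00; balance $4,350.21
Week 5: opening $4,350.21; interest $34.80 → $4,385.01; payment $1,654.00; balance $2,731.01
Week 6: opening $2,731.01; interest $21.84 → $2,752.85; payment $1,654.00; balance $1,098.85
Week 7: opening $1,098.85; interest $8.79 → $1,107.64; payment $1,107.64; balance $0.00
Total paid: $14,155.49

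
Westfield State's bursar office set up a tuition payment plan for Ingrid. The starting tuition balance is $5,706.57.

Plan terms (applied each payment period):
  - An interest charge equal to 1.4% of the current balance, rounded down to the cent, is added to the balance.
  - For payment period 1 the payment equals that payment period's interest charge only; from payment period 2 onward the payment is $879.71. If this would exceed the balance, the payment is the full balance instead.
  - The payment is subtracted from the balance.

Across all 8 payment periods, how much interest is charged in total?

$398.40

Payment period 1: opening $5,706.57; interest $79.89 → $5,786.46; payment $79.89; balance $5,706.57
Payment period 2: opening $5,706.57; interest $79.89 → $5,786.46; payment $879.71; balance $4,906.75
Payment period 3: opening $4,906.75; interest $68.69 → $4,975.44; payment $879.71; balance $4,095.73
Payment period 4: opening $4,095.73; interest $57.34 → $4,153.07; payment $879.71; balance $3,273.36
Payment period 5: opening $3,273.36; interest $45.82 → $3,319.18; payment $879.71; balance $2,439.47
Payment period 6: opening $2,439.47; interest $34.15 → $2,473.62; payment $879.71; balance $1,593.91
Payment period 7: opening $1,593.91; interest $22.31 → $1,616.22; payment $879.71; balance $736.51
Payment period 8: opening $736.51; interest $10.31 → $746.82; payment $746.82; balance $0.00
Total interest: $79.89 + $79.89 + $68.69 + $57.34 + $45.82 + $34.15 + $22.31 + $10.31 = $398.40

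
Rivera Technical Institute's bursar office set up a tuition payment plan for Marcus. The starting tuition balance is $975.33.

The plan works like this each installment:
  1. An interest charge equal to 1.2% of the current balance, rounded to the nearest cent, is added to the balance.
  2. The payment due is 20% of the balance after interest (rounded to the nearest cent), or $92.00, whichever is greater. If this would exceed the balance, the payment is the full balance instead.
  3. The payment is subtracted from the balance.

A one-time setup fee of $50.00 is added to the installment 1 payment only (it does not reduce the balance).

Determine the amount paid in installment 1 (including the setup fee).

$247.41

Installment 1: opening $975.33; interest $11.70 → $987.03; payment $197.41 (+ $50.00 fee); balance $789.62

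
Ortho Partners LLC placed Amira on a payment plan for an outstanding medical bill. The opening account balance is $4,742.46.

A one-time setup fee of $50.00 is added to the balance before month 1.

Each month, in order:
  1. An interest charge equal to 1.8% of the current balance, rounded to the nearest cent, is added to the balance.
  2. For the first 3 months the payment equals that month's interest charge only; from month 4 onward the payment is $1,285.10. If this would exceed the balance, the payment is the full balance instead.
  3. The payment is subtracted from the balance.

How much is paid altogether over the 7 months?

$5,265.26

# | Opening | Interest | Payment | End bal
1 | $4,792.46 | $86.26 | $86.26 | $4,792.46
2 | $4,792.46 | $86.26 | $86.26 | $4,792.46
3 | $4,792.46 | $86.26 | $86.26 | $4,792.46
4 | $4,792.46 | $86.26 | $1,285.10 | $3,593.62
5 | $3,593.62 | $64.69 | $1,285.10 | $2,373.21
6 | $2,373.21 | $42.72 | $1,285.10 | $1,130.83
7 | $1,130.83 | $20.35 | $1,151.18 | $0.00
Total paid: $5,265.26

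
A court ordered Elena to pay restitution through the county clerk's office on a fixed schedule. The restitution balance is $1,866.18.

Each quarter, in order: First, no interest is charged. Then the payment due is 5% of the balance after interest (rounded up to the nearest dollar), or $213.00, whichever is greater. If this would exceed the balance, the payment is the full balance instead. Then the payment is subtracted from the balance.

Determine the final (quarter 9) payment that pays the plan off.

$162.18

Quarter 1: opening $1,866.18; payment $213.00; balance $1,653.18
Quarter 2: opening $1,653.18; payment $213.00; balance $1,440.18
Quarter 3: opening $1,440.18; payment $213.00; balance $1,227.18
Quarter 4: opening $1,227.18; payment $213.00; balance $1,014.18
Quarter 5: opening $1,014.18; payment $213.00; balance $801.18
Quarter 6: opening $801.18; payment $213.00; balance $588.18
Quarter 7: opening $588.18; payment $213.00; balance $375.18
Quarter 8: opening $375.18; payment $213.00; balance $162.18
Quarter 9: opening $162.18; payment $162.18; balance $0.00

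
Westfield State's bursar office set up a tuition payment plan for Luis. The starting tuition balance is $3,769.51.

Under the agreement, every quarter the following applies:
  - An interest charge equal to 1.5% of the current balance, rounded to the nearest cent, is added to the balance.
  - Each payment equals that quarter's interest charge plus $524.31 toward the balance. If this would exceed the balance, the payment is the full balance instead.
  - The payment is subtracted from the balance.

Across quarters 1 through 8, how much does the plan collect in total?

$4,001.63

Quarter 1: $3,769.51 +$56.54 interest = $3,826.05; pay $580.85 → $3,245.20
Quarter 2: $3,245.20 +$48.68 interest = $3,293.88; pay $572.99 → $2,720.89
Quarter 3: $2,720.89 +$40.81 interest = $2,761.70; pay $565.12 → $2,196.58
Quarter 4: $2,196.58 +$32.95 interest = $2,229.53; pay $557.26 → $1,672.27
Quarter 5: $1,672.27 +$25.08 interest = $1,697.35; pay $549.39 → $1,147.96
Quarter 6: $1,147.96 +$17.22 interest = $1,165.18; pay $541.53 → $623.65
Quarter 7: $623.65 +$9.35 interest = $633.00; pay $533.66 → $99.34
Quarter 8: $99.34 +$1.49 interest = $100.83; pay $100.83 → $0.00
Total paid: $4,001.63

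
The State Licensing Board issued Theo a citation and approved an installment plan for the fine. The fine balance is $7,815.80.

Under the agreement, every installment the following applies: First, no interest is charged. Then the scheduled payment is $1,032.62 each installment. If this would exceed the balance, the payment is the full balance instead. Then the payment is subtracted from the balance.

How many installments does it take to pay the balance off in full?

# | Opening | Payment | End bal
1 | $7,815.80 | $1,032.62 | $6,783.18
2 | $6,783.18 | $1,032.62 | $5,750.56
3 | $5,750.56 | $1,032.62 | $4,717.94
4 | $4,717.94 | $1,032.62 | $3,685.32
5 | $3,685.32 | $1,032.62 | $2,652.70
6 | $2,652.70 | $1,032.62 | $1,620.08
7 | $1,620.08 | $1,032.62 | $587.46
8 | $587.46 | $587.46 | $0.00
Balance reaches $0.00 in installment 8.

8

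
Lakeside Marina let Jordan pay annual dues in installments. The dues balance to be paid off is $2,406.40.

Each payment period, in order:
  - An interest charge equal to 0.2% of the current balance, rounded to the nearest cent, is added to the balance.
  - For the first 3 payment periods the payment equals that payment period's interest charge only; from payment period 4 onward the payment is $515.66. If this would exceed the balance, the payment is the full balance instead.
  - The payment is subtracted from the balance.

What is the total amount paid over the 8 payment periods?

$2,434.65

Payment period 1: opening $2,406.40; interest $4.81 → $2,411.21; payment $4.81; balance $2,406.40
Payment period 2: opening $2,406.40; interest $4.81 → $2,411.21; payment $4.81; balance $2,406.40
Payment period 3: opening $2,406.40; interest $4.81 → $2,411.21; payment $4.81; balance $2,406.40
Payment period 4: opening $2,406.40; interest $4.81 → $2,411.21; payment $515.66; balance $1,895.55
Payment period 5: opening $1,895.55; interest $3.79 → $1,899.34; payment $515.66; balance $1,383.68
Payment period 6: opening $1,383.68; interest $2.77 → $1,386.45; payment $515.66; balance $870.79
Payment period 7: opening $870.79; interest $1.74 → $872.53; payment $515.66; balance $356.87
Payment period 8: opening $356.87; interest $0.71 → $357.58; payment $357.58; balance $0.00
Total paid: $2,434.65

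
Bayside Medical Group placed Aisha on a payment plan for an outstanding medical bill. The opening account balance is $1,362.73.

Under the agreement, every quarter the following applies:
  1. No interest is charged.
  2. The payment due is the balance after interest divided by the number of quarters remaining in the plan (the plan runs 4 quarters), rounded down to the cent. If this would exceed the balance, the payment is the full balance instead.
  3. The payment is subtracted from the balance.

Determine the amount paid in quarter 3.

Quarter 1: opening $1,362.73; payment $340.68; balance $1,022.05
Quarter 2: opening $1,022.05; payment $340.68; balance $681.37
Quarter 3: opening $681.37; payment $340.68; balance $340.69

$340.68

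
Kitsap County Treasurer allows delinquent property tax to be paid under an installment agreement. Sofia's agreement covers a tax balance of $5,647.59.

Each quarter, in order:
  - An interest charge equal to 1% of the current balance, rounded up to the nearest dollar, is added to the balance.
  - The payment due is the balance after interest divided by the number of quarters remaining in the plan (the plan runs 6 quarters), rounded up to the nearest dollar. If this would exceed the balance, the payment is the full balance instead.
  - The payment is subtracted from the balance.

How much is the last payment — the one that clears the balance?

$999.59

# | Opening | Interest | Payment | End bal
1 | $5,647.59 | $57.00 | $951.00 | $4,753.59
2 | $4,753.59 | $48.00 | $961.00 | $3,840.59
3 | $3,840.59 | $39.00 | $970.00 | $2,909.59
4 | $2,909.59 | $30.00 | $980.00 | $1,959.59
5 | $1,959.59 | $20.00 | $990.00 | $989.59
6 | $989.59 | $10.00 | $999.59 | $0.00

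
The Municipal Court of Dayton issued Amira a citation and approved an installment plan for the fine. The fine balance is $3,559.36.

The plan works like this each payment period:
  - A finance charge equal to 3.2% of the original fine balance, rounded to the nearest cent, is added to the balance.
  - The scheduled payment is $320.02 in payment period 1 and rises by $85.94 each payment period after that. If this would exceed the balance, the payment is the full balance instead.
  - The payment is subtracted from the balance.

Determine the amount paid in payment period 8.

Payment period 1: opening $3,559.36; interest $113.90 → $3,673.26; payment $320.02; balance $3,353.24
Payment period 2: opening $3,353.24; interest $113.90 → $3,467.14; payment $405.96; balance $3,061.18
Payment period 3: opening $3,061.18; interest $113.90 → $3,175.08; payment $491.90; balance $2,683.18
Payment period 4: opening $2,683.18; interest $113.90 → $2,797.08; payment $577.84; balance $2,219.24
Payment period 5: opening $2,219.24; interest $113.90 → $2,333.14; payment $663.78; balance $1,669.36
Payment period 6: opening $1,669.36; interest $113.90 → $1,783.26; payment $749.72; balance $1,033.54
Payment period 7: opening $1,033.54; interest $113.90 → $1,147.44; payment $835.66; balance $311.78
Payment period 8: opening $311.78; interest $113.90 → $425.68; payment $425.68; balance $0.00

$425.68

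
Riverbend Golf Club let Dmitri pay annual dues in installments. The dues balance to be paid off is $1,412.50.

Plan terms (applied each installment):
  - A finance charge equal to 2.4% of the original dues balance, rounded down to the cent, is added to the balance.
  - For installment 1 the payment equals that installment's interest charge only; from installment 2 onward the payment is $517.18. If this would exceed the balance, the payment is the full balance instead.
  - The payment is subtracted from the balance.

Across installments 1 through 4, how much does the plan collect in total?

$1,548.10

Installment 1: $1,412.50 +$33.90 interest = $1,446.40; pay $33.90 → $1,412.50
Installment 2: $1,412.50 +$33.90 interest = $1,446.40; pay $517.18 → $929.22
Installment 3: $929.22 +$33.90 interest = $963.12; pay $517.18 → $445.94
Installment 4: $445.94 +$33.90 interest = $479.84; pay $479.84 → $0.00
Total paid: $1,548.10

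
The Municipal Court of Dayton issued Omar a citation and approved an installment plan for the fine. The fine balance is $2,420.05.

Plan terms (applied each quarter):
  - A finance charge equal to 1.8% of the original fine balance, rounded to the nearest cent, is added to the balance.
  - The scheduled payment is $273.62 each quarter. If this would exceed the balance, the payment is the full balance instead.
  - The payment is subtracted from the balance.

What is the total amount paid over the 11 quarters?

$2,899.21

Quarter 1: opening $2,420.05; interest $43.56 → $2,463.61; payment $273.62; balance $2,189.99
Quarter 2: opening $2,189.99; interest $43.56 → $2,233.55; payment $273.62; balance $1,959.93
Quarter 3: opening $1,959.93; interest $43.56 → $2,003.49; payment $273.62; balance $1,729.87
Quarter 4: opening $1,729.87; interest $43.56 → $1,773.43; payment $273.62; balance $1,499.81
Quarter 5: opening $1,499.81; interest $43.56 → $1,543.37; payment $273.62; balance $1,269.75
Quarter 6: opening $1,269.75; interest $43.56 → $1,313.31; payment $273.62; balance $1,039.69
Quarter 7: opening $1,039.69; interest $43.56 → $1,083.25; payment $273.62; balance $809.63
Quarter 8: opening $809.63; interest $43.56 → $853.19; payment $273.62; balance $579.57
Quarter 9: opening $579.57; interest $43.56 → $623.13; payment $273.62; balance $349.51
Quarter 10: opening $349.51; interest $43.56 → $393.07; payment $273.62; balance $119.45
Quarter 11: opening $119.45; interest $43.56 → $163.01; payment $163.01; balance $0.00
Total paid: $2,899.21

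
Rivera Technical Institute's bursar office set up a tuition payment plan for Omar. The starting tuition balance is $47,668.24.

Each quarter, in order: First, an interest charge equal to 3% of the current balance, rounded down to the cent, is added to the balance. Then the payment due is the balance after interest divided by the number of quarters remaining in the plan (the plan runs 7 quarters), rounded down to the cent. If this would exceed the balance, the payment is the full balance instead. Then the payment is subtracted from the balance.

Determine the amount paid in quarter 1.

Quarter 1: opening $47,668.24; interest $1,430.04 → $49,098.28; payment $7,014.04; balance $42,084.24

$7,014.04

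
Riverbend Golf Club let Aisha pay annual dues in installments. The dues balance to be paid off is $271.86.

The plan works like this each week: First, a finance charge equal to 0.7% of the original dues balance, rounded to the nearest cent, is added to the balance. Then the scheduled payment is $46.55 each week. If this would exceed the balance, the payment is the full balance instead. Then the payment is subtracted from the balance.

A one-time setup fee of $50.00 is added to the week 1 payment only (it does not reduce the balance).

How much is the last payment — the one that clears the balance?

Week 1: opening $271.86; interest $1.90 → $273.76; payment $46.55 (+ $50.00 fee); balance $227.21
Week 2: opening $227.21; interest $1.90 → $229.11; payment $46.55; balance $182.56
Week 3: opening $182.56; interest $1.90 → $184.46; payment $46.55; balance $137.91
Week 4: opening $137.91; interest $1.90 → $139.81; payment $46.55; balance $93.26
Week 5: opening $93.26; interest $1.90 → $95.16; payment $46.55; balance $48.61
Week 6: opening $48.61; interest $1.90 → $50.51; payment $46.55; balance $3.96
Week 7: opening $3.96; interest $1.90 → $5.86; payment $5.86; balance $0.00

$5.86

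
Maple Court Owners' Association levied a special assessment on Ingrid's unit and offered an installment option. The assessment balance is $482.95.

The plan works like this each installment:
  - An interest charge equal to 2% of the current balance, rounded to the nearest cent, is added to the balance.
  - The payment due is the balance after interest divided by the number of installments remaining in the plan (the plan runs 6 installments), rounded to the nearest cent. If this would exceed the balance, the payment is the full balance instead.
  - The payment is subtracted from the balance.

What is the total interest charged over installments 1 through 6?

$34.97

Installment 1: $482.95 +$9.66 interest = $492.61; pay $82.10 → $410.51
Installment 2: $410.51 +$8.21 interest = $418.72; pay $83.74 → $334.98
Installment 3: $334.98 +$6.70 interest = $341.68; pay $85.42 → $256.26
Installment 4: $256.26 +$5.13 interest = $261.39; pay $87.13 → $174.26
Installment 5: $174.26 +$3.49 interest = $177.75; pay $88.88 → $88.87
Installment 6: $88.87 +$1.78 interest = $90.65; pay $90.65 → $0.00
Total interest: $9.66 + $8.21 + $6.70 + $5.13 + $3.49 + $1.78 = $34.97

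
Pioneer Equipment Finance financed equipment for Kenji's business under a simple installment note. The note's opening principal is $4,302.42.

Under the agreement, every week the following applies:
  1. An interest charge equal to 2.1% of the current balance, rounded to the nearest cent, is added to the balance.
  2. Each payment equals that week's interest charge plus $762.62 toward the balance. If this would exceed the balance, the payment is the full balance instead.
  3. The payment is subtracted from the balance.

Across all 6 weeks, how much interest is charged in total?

$301.89

# | Opening | Interest | Payment | End bal
1 | $4,302.42 | $90.35 | $852.97 | $3,539.80
2 | $3,539.80 | $74.34 | $836.96 | $2,777.18
3 | $2,777.18 | $58.32 | $820.94 | $2,014.56
4 | $2,014.56 | $42.31 | $804.93 | $1,251.94
5 | $1,251.94 | $26.29 | $788.91 | $489.32
6 | $489.32 | $10.28 | $499.60 | $0.00
Total interest: $90.35 + $74.34 + $58.32 + $42.31 + $26.29 + $10.28 = $301.89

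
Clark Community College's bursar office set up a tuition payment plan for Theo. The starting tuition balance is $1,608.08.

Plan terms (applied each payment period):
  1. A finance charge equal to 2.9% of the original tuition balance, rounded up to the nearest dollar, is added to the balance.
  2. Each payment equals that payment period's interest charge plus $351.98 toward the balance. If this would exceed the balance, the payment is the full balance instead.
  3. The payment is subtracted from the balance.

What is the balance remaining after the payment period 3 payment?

$552.14

Payment period 1: $1,608.08 +$47.00 interest = $1,655.08; pay $398.98 → $1,256.10
Payment period 2: $1,256.10 +$47.00 interest = $1,303.10; pay $398.98 → $904.12
Payment period 3: $904.12 +$47.00 interest = $951.12; pay $398.98 → $552.14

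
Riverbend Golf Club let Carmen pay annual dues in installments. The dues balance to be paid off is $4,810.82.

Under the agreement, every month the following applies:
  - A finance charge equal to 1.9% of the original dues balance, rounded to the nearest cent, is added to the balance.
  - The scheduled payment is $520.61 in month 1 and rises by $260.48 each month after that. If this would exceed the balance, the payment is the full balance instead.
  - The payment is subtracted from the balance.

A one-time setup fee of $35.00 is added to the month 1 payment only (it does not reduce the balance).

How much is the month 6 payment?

Month 1: $4,810.82 +$91.41 interest = $4,902.23; pay $520.61 (+ $35.00 fee) → $4,381.62
Month 2: $4,381.62 +$91.41 interest = $4,473.03; pay $781.09 → $3,691.94
Month 3: $3,691.94 +$91.41 interest = $3,783.35; pay $1,041.57 → $2,741.78
Month 4: $2,741.78 +$91.41 interest = $2,833.19; pay $1,302.05 → $1,531.14
Month 5: $1,531.14 +$91.41 interest = $1,622.55; pay $1,562.53 → $60.02
Month 6: $60.02 +$91.41 interest = $151.43; pay $151.43 → $0.00

$151.43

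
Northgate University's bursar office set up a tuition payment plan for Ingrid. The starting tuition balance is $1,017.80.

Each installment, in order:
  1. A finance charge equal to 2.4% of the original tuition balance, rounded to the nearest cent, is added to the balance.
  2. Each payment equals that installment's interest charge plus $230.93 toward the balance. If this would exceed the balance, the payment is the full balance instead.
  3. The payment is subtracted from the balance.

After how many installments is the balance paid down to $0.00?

Installment 1: $1,017.80 +$24.43 interest = $1,042.23; pay $255.36 → $786.87
Installment 2: $786.87 +$24.43 interest = $811.30; pay $255.36 → $555.94
Installment 3: $555.94 +$24.43 interest = $580.37; pay $255.36 → $325.01
Installment 4: $325.01 +$24.43 interest = $349.44; pay $255.36 → $94.08
Installment 5: $94.08 +$24.43 interest = $118.51; pay $118.51 → $0.00
Balance reaches $0.00 in installment 5.

5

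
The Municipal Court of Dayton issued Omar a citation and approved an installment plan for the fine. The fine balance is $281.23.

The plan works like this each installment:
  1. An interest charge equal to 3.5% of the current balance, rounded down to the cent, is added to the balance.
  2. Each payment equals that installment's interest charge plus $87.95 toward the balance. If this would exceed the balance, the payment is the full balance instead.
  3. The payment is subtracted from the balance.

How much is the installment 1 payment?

$97.79

Installment 1: $281.23 +$9.84 interest = $291.07; pay $97.79 → $193.28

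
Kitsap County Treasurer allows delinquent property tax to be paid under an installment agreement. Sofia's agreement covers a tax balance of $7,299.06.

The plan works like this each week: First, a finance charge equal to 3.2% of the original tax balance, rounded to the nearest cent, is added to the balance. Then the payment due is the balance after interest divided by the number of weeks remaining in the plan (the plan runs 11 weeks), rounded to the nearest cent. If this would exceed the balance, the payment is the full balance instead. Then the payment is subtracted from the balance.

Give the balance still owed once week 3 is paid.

Week 1: opening $7,299.06; interest $233.57 → $7,532.63; payment $684.78; balance $6,847.85
Week 2: opening $6,847.85; interest $233.57 → $7,081.42; payment $708.14; balance $6,373.28
Week 3: opening $6,373.28; interest $233.57 → $6,606.85; payment $734.09; balance $5,872.76

$5,872.76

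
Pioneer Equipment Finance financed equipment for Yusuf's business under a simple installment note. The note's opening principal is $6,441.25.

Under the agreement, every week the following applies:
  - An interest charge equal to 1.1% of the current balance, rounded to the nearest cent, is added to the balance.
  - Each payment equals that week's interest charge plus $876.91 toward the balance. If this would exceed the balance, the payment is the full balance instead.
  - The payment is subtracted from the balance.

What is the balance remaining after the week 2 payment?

$4,687.43

Week 1: $6,441.25 +$70.85 interest = $6,512.10; pay $947.76 → $5,564.34
Week 2: $5,564.34 +$61.21 interest = $5,625.55; pay $938.12 → $4,687.43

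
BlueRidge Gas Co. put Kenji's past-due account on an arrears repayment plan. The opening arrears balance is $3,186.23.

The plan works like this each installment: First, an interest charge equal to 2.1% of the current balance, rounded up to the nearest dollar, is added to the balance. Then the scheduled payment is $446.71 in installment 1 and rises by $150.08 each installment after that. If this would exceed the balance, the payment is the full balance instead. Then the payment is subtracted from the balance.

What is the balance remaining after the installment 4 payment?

Installment 1: opening $3,186.23; interest $67.00 → $3,253.23; payment $446.71; balance $2,806.52
Installment 2: opening $2,806.52; interest $59.00 → $2,865.52; payment $596.79; balance $2,268.73
Installment 3: opening $2,268.73; interest $48.00 → $2,316.73; payment $746.87; balance $1,569.86
Installment 4: opening $1,569.86; interest $33.00 → $1,602.86; payment $896.95; balance $705.91

$705.91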